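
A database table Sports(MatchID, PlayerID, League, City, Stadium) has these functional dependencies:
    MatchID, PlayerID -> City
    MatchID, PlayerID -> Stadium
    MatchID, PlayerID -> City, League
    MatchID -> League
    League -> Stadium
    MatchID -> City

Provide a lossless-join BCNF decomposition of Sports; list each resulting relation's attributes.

{City, League, MatchID}; {League, Stadium}; {MatchID, PlayerID}

Candidate key of the original relation: {MatchID, PlayerID}.
Within {City, League, MatchID, PlayerID, Stadium}: {MatchID}⁺ ∩ {City, League, MatchID, PlayerID, Stadium} = {City, League, MatchID, Stadium}, not the whole set, so MatchID -> City, League, Stadium violates BCNF; decompose into {City, League, MatchID, Stadium} and {MatchID, PlayerID}.
Within {City, League, MatchID, Stadium}: {League}⁺ ∩ {City, League, MatchID, Stadium} = {League, Stadium}, not the whole set, so League -> Stadium violates BCNF; decompose into {League, Stadium} and {City, League, MatchID}.
{League, Stadium} is in BCNF.
{City, League, MatchID} is in BCNF.
{MatchID, PlayerID} is in BCNF.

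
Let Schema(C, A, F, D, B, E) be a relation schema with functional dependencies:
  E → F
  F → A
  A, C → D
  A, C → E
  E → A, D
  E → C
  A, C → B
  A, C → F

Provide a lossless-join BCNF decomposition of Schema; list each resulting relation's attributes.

{A, F}; {B, C, D, E, F}

Candidate keys of the original relation: {A, C}, {C, F}, {E}.
Within {A, B, C, D, E, F}: {F}⁺ ∩ {A, B, C, D, E, F} = {A, F}, not the whole set, so F → A violates BCNF; decompose into {A, F} and {B, C, D, E, F}.
{A, F}: every determinant is a superkey — BCNF.
{B, C, D, E, F}: every determinant is a superkey — BCNF.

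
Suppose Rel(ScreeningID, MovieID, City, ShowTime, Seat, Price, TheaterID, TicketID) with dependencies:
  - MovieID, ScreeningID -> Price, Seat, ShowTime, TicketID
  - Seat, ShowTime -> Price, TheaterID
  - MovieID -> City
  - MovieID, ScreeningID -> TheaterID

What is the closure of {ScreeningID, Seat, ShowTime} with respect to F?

Start with {ScreeningID, Seat, ShowTime}.
Seat, ShowTime -> Price, TheaterID applies; add {Price, TheaterID} → now {Price, ScreeningID, Seat, ShowTime, TheaterID}.
No further FD applies.

{Price, ScreeningID, Seat, ShowTime, TheaterID}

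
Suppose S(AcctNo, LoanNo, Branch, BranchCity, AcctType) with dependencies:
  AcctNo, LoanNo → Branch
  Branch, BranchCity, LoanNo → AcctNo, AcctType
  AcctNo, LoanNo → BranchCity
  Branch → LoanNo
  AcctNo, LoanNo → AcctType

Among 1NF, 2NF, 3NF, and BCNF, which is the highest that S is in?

Candidate keys: {AcctNo, Branch}, {AcctNo, LoanNo}, {Branch, BranchCity}. Prime attributes: {AcctNo, Branch, BranchCity, LoanNo}.
Branch → LoanNo breaks BCNF: {Branch}⁺ = {Branch, LoanNo}, so {Branch} is not a superkey.
But every attribute on its right side ({LoanNo}) is prime, and the same holds for every other non-superkey FD, so 3NF still holds.

3NF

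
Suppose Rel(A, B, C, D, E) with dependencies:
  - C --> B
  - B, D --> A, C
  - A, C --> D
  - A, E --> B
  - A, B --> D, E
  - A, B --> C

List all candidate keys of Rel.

Closure of {A, B} is {A, B, C, D, E}, the whole schema; {A, B} is a candidate key.
Closure of {A, C} is {A, B, C, D, E}, the whole schema; {A, C} is a candidate key.
Closure of {A, E} is {A, B, C, D, E}, the whole schema; {A, E} is a candidate key.
Closure of {B, D} is {A, B, C, D, E}, the whole schema; {B, D} is a candidate key.
Closure of {C, D} is {A, B, C, D, E}, the whole schema; {C, D} is a candidate key.
No proper subset of any of these is a key, and no other minimal superkey exists.

{A, B}, {A, C}, {A, E}, {B, D}, {C, D}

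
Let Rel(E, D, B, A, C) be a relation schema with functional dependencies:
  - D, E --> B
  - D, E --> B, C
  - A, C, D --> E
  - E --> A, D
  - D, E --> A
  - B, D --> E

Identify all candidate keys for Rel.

{E}⁺ = {A, B, C, D, E}, which is every attribute, so {E} is a candidate key.
{B, D}⁺ = {A, B, C, D, E}, which is every attribute, so {B, D} is a candidate key.
{A, C, D}⁺ = {A, B, C, D, E}, which is every attribute, so {A, C, D} is a candidate key.
Any other superkey properly contains one of these, so there are no further candidate keys.

{A, C, D}, {B, D}, {E}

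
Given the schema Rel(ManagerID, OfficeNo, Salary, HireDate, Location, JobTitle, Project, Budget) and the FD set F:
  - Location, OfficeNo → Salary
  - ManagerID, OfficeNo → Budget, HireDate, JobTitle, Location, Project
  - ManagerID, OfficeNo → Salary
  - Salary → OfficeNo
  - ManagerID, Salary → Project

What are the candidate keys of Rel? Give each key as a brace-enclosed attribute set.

{ManagerID} never appears on the right of any FD, so every key must include it.
Closure of {ManagerID, OfficeNo} is {Budget, HireDate, JobTitle, Location, ManagerID, OfficeNo, Project, Salary}, the whole schema; {ManagerID, OfficeNo} is a candidate key.
Closure of {ManagerID, Salary} is {Budget, HireDate, JobTitle, Location, ManagerID, OfficeNo, Project, Salary}, the whole schema; {ManagerID, Salary} is a candidate key.
Any other superkey properly contains one of these, so there are no further candidate keys.

{ManagerID, OfficeNo}, {ManagerID, Salary}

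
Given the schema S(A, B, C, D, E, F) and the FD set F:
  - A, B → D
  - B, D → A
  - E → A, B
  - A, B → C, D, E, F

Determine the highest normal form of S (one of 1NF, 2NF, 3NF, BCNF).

BCNF

Candidate keys: {A, B}, {B, D}, {E}. Prime attributes: {A, B, D, E}.
Every FD has a superkey on the left, so the relation is in BCNF.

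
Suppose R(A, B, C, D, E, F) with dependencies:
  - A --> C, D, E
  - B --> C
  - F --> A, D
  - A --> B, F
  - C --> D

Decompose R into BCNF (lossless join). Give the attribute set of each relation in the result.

Candidate keys of the original relation: {A}, {F}.
Within {A, B, C, D, E, F}: {B}⁺ ∩ {A, B, C, D, E, F} = {B, C, D}, not the whole set, so B --> C, D violates BCNF; decompose into {B, C, D} and {A, B, E, F}.
Within {B, C, D}: {C}⁺ ∩ {B, C, D} = {C, D}, not the whole set, so C --> D violates BCNF; decompose into {C, D} and {B, C}.
{C, D} is in BCNF.
{B, C} is in BCNF.
{A, B, E, F} is in BCNF.

{A, B, E, F}; {B, C}; {C, D}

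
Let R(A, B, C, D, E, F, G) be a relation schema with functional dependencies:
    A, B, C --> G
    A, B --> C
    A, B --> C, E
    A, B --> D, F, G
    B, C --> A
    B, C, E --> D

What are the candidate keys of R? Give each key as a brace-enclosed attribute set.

{A, B}, {B, C}

Attributes never on any right-hand side: {B} — every candidate key must contain it.
{A, B}⁺ = {A, B, C, D, E, F, G} — all of the relation — so {A, B} is a candidate key.
{B, C}⁺ = {A, B, C, D, E, F, G} — all of the relation — so {B, C} is a candidate key.
Any other superkey properly contains one of these, so there are no further candidate keys.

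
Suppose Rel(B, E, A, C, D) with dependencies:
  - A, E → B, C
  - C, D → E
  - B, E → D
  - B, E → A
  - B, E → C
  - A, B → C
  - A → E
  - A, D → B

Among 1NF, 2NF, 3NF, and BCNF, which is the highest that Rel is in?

Candidate keys: {A}, {B, C, D}, {B, E}. Prime attributes: {A, B, C, D, E}.
C, D → E: {C, D}⁺ = {C, D, E}, which is not all of the attributes, so the left side is not a superkey — BCNF is violated.
Its right-hand attributes {E} are all prime, as are those of every other non-superkey FD — the relation is in 3NF.

3NF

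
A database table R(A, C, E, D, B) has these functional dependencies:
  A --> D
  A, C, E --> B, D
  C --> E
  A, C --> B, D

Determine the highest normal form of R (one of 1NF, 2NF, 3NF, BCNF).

Candidate key: {A, C}. Prime attributes: {A, C}.
A --> D: {A}⁺ = {A, D}, which is not all of the attributes, so the left side is not a superkey — BCNF is violated.
A --> D determines the non-prime attribute {D} from a non-superkey — 3NF is violated.
{A} is a proper subset of the key {A, C}, and {A}⁺ contains the non-prime attribute {D} — a partial dependency, so 2NF is violated.

1NF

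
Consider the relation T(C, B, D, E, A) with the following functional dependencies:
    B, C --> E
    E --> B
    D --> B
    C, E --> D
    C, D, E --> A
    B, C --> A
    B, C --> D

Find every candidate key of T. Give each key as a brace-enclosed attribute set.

Attributes never on any right-hand side: {C} — every candidate key must contain it.
{B, C}⁺ = {A, B, C, D, E} — all of the relation — so {B, C} is a candidate key.
{C, D}⁺ = {A, B, C, D, E} — all of the relation — so {C, D} is a candidate key.
{C, E}⁺ = {A, B, C, D, E} — all of the relation — so {C, E} is a candidate key.
These are minimal and exhaustive — every other superkey contains one of them.

{B, C}, {C, D}, {C, E}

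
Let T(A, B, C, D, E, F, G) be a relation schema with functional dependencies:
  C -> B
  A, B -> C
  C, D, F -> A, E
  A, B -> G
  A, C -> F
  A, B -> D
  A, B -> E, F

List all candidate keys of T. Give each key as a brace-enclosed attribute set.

{A, B}, {A, C}, {C, D, F}

{A, B} is a candidate key since {A, B}⁺ = {A, B, C, D, E, F, G} covers every attribute.
{A, C} is a candidate key since {A, C}⁺ = {A, B, C, D, E, F, G} covers every attribute.
{C, D, F} is a candidate key since {C, D, F}⁺ = {A, B, C, D, E, F, G} covers every attribute.
These are minimal and exhaustive — every other superkey contains one of them.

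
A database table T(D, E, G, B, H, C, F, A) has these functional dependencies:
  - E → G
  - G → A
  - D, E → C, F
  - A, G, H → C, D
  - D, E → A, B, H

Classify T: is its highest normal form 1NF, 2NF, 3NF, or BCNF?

Candidate keys: {D, E}, {E, H}. Prime attributes: {D, E, H}.
E → G breaks BCNF: {E}⁺ = {A, E, G}, so {E} is not a superkey.
E → G has non-prime {G} on the right and a non-superkey on the left, so 3NF fails.
The proper key subset {E} of {D, E} determines non-prime {A, G}, so the relation is not even in 2NF.

1NF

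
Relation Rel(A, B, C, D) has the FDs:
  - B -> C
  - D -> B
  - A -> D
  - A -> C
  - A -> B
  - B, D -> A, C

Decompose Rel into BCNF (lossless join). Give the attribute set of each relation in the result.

{A, B, D}; {B, C}

Candidate keys of the original relation: {A}, {D}.
In {A, B, C, D}, {B} is not a superkey ({B}⁺ restricted to this set is {B, C}), so split on B -> C into {B, C} and {A, B, D}.
{B, C} is in BCNF.
{A, B, D} is in BCNF.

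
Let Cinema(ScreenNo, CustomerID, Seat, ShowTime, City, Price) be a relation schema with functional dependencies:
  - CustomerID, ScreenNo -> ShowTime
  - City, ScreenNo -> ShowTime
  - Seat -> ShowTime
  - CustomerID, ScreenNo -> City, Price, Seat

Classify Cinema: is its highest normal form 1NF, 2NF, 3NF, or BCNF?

2NF

Candidate key: {CustomerID, ScreenNo}. Prime attributes: {CustomerID, ScreenNo}.
City, ScreenNo -> ShowTime breaks BCNF: {City, ScreenNo}⁺ = {City, ScreenNo, ShowTime}, so {City, ScreenNo} is not a superkey.
City, ScreenNo -> ShowTime determines the non-prime attribute {ShowTime} from a non-superkey — 3NF is violated.
No proper subset of a key has a non-prime attribute in its closure, so there is no partial dependency; 2NF holds.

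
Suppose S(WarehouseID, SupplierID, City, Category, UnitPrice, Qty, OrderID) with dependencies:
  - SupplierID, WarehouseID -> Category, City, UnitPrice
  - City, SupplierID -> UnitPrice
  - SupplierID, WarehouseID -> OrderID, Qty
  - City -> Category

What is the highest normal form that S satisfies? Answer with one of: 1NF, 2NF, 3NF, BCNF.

2NF

Candidate key: {SupplierID, WarehouseID}. Prime attributes: {SupplierID, WarehouseID}.
For City, SupplierID -> UnitPrice we have {City, SupplierID}⁺ = {Category, City, SupplierID, UnitPrice}; {City, SupplierID} is not a superkey, so BCNF fails.
City, SupplierID -> UnitPrice has non-prime {UnitPrice} on the right and a non-superkey on the left, so 3NF fails.
No non-prime attribute depends on a proper subset of any candidate key, so 2NF holds.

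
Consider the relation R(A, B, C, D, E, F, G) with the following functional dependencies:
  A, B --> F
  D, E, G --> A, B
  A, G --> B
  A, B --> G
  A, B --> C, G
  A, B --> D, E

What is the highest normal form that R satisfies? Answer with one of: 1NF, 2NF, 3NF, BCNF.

Candidate keys: {A, B}, {A, G}, {D, E, G}. Prime attributes: {A, B, D, E, G}.
Each dependency's left side is a superkey — BCNF holds.

BCNF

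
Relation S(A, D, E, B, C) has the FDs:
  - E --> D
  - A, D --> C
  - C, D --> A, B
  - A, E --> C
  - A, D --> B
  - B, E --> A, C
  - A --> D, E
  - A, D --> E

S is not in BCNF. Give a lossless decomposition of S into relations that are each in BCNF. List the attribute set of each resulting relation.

Candidate keys of the original relation: {A}, {B, E}, {C, D}, {C, E}.
In {A, B, C, D, E}, {E} is not a superkey ({E}⁺ restricted to this set is {D, E}), so split on E --> D into {D, E} and {A, B, C, E}.
{D, E}: every determinant is a superkey — BCNF.
{A, B, C, E}: every determinant is a superkey — BCNF.

{A, B, C, E}; {D, E}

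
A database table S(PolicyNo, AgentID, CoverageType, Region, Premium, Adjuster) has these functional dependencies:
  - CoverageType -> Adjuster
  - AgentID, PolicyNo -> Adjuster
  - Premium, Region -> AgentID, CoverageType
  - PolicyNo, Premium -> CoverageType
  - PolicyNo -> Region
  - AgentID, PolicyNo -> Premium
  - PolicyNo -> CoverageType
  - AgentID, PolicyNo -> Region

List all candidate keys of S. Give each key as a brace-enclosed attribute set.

No FD produces {PolicyNo}, so it must be in every candidate key.
{AgentID, PolicyNo}⁺ = {Adjuster, AgentID, CoverageType, PolicyNo, Premium, Region}, which is every attribute, so {AgentID, PolicyNo} is a candidate key.
{PolicyNo, Premium}⁺ = {Adjuster, AgentID, CoverageType, PolicyNo, Premium, Region}, which is every attribute, so {PolicyNo, Premium} is a candidate key.
No proper subset of any of these is a key, and no other minimal superkey exists.

{AgentID, PolicyNo}, {PolicyNo, Premium}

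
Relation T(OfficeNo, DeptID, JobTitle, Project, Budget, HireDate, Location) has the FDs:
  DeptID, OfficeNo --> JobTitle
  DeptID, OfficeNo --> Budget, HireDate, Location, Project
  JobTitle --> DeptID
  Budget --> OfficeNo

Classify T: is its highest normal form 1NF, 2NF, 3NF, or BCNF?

3NF

Candidate keys: {Budget, DeptID}, {Budget, JobTitle}, {DeptID, OfficeNo}, {JobTitle, OfficeNo}. Prime attributes: {Budget, DeptID, JobTitle, OfficeNo}.
For JobTitle --> DeptID we have {JobTitle}⁺ = {DeptID, JobTitle}; {JobTitle} is not a superkey, so BCNF fails.
Since {DeptID} ⊆ prime attributes and every other non-superkey FD also has a prime right side, the schema is in 3NF.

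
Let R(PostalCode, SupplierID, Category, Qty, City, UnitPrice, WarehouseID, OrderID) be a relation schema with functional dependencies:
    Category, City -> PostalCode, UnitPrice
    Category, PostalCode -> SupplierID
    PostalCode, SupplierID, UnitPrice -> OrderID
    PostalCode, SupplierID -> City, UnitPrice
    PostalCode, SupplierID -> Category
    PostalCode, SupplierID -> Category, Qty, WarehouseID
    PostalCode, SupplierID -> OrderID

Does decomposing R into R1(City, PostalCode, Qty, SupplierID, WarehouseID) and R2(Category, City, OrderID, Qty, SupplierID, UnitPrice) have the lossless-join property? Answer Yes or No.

No

The shared attributes are {City, Qty, SupplierID} and {City, Qty, SupplierID}⁺ = {City, Qty, SupplierID}.
R1 ⊄ {City, Qty, SupplierID} and R2 ⊄ {City, Qty, SupplierID}, so the split is lossy.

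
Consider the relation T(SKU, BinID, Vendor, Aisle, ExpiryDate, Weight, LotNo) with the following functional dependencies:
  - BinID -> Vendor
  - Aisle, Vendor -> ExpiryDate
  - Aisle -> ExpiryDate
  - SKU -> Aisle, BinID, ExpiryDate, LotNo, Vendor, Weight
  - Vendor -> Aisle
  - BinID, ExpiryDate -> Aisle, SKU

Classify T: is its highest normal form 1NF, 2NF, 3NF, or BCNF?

Candidate keys: {BinID}, {SKU}. Prime attributes: {BinID, SKU}.
Aisle, Vendor -> ExpiryDate: {Aisle, Vendor}⁺ = {Aisle, ExpiryDate, Vendor}, which is not all of the attributes, so the left side is not a superkey — BCNF is violated.
Because {ExpiryDate} is non-prime and the left side of Aisle, Vendor -> ExpiryDate is not a superkey, the relation is not in 3NF.
All keys have size 1, which rules out partial dependencies — 2NF is satisfied.

2NF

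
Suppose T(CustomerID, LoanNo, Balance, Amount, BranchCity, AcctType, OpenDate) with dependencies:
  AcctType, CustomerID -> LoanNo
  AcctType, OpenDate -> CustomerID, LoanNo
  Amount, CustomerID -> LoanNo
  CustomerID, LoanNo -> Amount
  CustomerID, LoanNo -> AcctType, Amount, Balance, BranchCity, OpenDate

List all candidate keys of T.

{AcctType, CustomerID}⁺ = {AcctType, Amount, Balance, BranchCity, CustomerID, LoanNo, OpenDate} — all of the relation — so {AcctType, CustomerID} is a candidate key.
{AcctType, OpenDate}⁺ = {AcctType, Amount, Balance, BranchCity, CustomerID, LoanNo, OpenDate} — all of the relation — so {AcctType, OpenDate} is a candidate key.
{Amount, CustomerID}⁺ = {AcctType, Amount, Balance, BranchCity, CustomerID, LoanNo, OpenDate} — all of the relation — so {Amount, CustomerID} is a candidate key.
{CustomerID, LoanNo}⁺ = {AcctType, Amount, Balance, BranchCity, CustomerID, LoanNo, OpenDate} — all of the relation — so {CustomerID, LoanNo} is a candidate key.
No proper subset of any of these is a key, and no other minimal superkey exists.

{AcctType, CustomerID}, {AcctType, OpenDate}, {Amount, CustomerID}, {CustomerID, LoanNo}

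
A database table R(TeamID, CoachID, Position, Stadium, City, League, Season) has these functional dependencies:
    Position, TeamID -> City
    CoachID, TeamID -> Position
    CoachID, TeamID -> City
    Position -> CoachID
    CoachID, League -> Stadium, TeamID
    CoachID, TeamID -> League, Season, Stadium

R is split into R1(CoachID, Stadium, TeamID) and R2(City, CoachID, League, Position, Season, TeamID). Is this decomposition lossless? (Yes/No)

Common attributes: {CoachID, TeamID}; their closure is {City, CoachID, League, Position, Season, Stadium, TeamID}.
R1 is contained in that closure, so R1 ∩ R2 -> R1 holds and the join is lossless.

Yes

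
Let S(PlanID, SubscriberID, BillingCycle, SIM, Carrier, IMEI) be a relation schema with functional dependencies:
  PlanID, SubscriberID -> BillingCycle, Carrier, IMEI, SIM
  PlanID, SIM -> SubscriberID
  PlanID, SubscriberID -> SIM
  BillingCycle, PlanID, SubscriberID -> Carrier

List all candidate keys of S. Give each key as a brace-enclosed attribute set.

{PlanID, SIM}, {PlanID, SubscriberID}

No FD produces {PlanID}, so it must be in every candidate key.
Closure of {PlanID, SIM} is {BillingCycle, Carrier, IMEI, PlanID, SIM, SubscriberID}, the whole schema; {PlanID, SIM} is a candidate key.
Closure of {PlanID, SubscriberID} is {BillingCycle, Carrier, IMEI, PlanID, SIM, SubscriberID}, the whole schema; {PlanID, SubscriberID} is a candidate key.
Any other superkey properly contains one of these, so there are no further candidate keys.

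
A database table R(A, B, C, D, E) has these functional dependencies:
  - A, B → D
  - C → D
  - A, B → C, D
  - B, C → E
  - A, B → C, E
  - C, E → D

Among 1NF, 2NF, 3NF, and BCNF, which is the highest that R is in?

Candidate key: {A, B}. Prime attributes: {A, B}.
C → D: {C}⁺ = {C, D}, which is not all of the attributes, so the left side is not a superkey — BCNF is violated.
Because {D} is non-prime and the left side of C → D is not a superkey, the relation is not in 3NF.
No non-prime attribute depends on a proper subset of any candidate key, so 2NF holds.

2NF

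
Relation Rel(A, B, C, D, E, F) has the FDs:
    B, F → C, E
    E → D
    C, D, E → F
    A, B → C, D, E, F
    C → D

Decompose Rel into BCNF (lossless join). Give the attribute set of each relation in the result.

{A, B, F}; {B, C, E}; {C, E, F}; {D, E}

Candidate key of the original relation: {A, B}.
In {A, B, C, D, E, F}, {B, F} is not a superkey ({B, F}⁺ restricted to this set is {B, C, D, E, F}), so split on B, F → C, D, E into {B, C, D, E, F} and {A, B, F}.
In {B, C, D, E, F}, {E} is not a superkey ({E}⁺ restricted to this set is {D, E}), so split on E → D into {D, E} and {B, C, E, F}.
{D, E}: every determinant is a superkey — BCNF.
In {B, C, E, F}, {C, E} is not a superkey ({C, E}⁺ restricted to this set is {C, E, F}), so split on C, E → F into {C, E, F} and {B, C, E}.
{C, E, F}: every determinant is a superkey — BCNF.
{B, C, E}: every determinant is a superkey — BCNF.
{A, B, F}: every determinant is a superkey — BCNF.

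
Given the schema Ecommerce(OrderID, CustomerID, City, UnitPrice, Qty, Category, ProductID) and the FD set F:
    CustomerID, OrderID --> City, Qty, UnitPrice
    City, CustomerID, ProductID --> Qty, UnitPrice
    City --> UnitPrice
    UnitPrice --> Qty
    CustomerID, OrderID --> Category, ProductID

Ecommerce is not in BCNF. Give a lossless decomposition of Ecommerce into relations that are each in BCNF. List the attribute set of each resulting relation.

Candidate key of the original relation: {CustomerID, OrderID}.
Within {Category, City, CustomerID, OrderID, ProductID, Qty, UnitPrice}: {City, CustomerID, ProductID}⁺ ∩ {Category, City, CustomerID, OrderID, ProductID, Qty, UnitPrice} = {City, CustomerID, ProductID, Qty, UnitPrice}, not the whole set, so City, CustomerID, ProductID --> Qty, UnitPrice violates BCNF; decompose into {City, CustomerID, ProductID, Qty, UnitPrice} and {Category, City, CustomerID, OrderID, ProductID}.
Within {City, CustomerID, ProductID, Qty, UnitPrice}: {City}⁺ ∩ {City, CustomerID, ProductID, Qty, UnitPrice} = {City, Qty, UnitPrice}, not the whole set, so City --> Qty, UnitPrice violates BCNF; decompose into {City, Qty, UnitPrice} and {City, CustomerID, ProductID}.
Within {City, Qty, UnitPrice}: {UnitPrice}⁺ ∩ {City, Qty, UnitPrice} = {Qty, UnitPrice}, not the whole set, so UnitPrice --> Qty violates BCNF; decompose into {Qty, UnitPrice} and {City, UnitPrice}.
{Qty, UnitPrice} is in BCNF.
{City, UnitPrice} is in BCNF.
{City, CustomerID, ProductID} is in BCNF.
{Category, City, CustomerID, OrderID, ProductID} is in BCNF.

{Category, City, CustomerID, OrderID, ProductID}; {City, UnitPrice}; {Qty, UnitPrice}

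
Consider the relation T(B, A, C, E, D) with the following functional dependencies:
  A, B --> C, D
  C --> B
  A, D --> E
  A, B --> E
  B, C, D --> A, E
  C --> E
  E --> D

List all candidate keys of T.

Closure of {C} is {A, B, C, D, E}, the whole schema; {C} is a candidate key.
Closure of {A, B} is {A, B, C, D, E}, the whole schema; {A, B} is a candidate key.
No proper subset of any of these is a key, and no other minimal superkey exists.

{A, B}, {C}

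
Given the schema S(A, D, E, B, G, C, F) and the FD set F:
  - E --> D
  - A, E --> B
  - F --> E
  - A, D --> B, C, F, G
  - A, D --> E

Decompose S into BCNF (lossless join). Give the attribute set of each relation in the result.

{A, B, C, F, G}; {D, E}; {E, F}

Candidate keys of the original relation: {A, D}, {A, E}, {A, F}.
Within {A, B, C, D, E, F, G}: {E}⁺ ∩ {A, B, C, D, E, F, G} = {D, E}, not the whole set, so E --> D violates BCNF; decompose into {D, E} and {A, B, C, E, F, G}.
{D, E} is in BCNF.
Within {A, B, C, E, F, G}: {F}⁺ ∩ {A, B, C, E, F, G} = {E, F}, not the whole set, so F --> E violates BCNF; decompose into {E, F} and {A, B, C, F, G}.
{E, F} is in BCNF.
{A, B, C, F, G} is in BCNF.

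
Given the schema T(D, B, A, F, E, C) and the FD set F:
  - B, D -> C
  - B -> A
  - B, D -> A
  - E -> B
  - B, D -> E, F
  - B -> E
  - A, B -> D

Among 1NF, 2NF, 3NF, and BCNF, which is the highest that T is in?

BCNF

Candidate keys: {B}, {E}. Prime attributes: {B, E}.
The left-hand side of every FD is a superkey, so BCNF is satisfied.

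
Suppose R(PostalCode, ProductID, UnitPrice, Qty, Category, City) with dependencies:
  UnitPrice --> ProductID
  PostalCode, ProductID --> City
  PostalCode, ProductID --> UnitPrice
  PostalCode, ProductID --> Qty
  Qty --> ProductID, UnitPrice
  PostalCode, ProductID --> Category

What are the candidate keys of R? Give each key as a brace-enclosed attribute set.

Attributes never on any right-hand side: {PostalCode} — every candidate key must contain it.
{PostalCode, ProductID}⁺ = {Category, City, PostalCode, ProductID, Qty, UnitPrice} — all of the relation — so {PostalCode, ProductID} is a candidate key.
{PostalCode, Qty}⁺ = {Category, City, PostalCode, ProductID, Qty, UnitPrice} — all of the relation — so {PostalCode, Qty} is a candidate key.
{PostalCode, UnitPrice}⁺ = {Category, City, PostalCode, ProductID, Qty, UnitPrice} — all of the relation — so {PostalCode, UnitPrice} is a candidate key.
No proper subset of any of these is a key, and no other minimal superkey exists.

{PostalCode, ProductID}, {PostalCode, Qty}, {PostalCode, UnitPrice}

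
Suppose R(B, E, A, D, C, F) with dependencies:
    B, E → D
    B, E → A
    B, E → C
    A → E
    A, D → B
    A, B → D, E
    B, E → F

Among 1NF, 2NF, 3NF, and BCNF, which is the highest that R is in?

3NF

Candidate keys: {A, B}, {A, D}, {B, E}. Prime attributes: {A, B, D, E}.
A → E: {A}⁺ = {A, E}, which is not all of the attributes, so the left side is not a superkey — BCNF is violated.
Its right-hand attributes {E} are all prime, as are those of every other non-superkey FD — the relation is in 3NF.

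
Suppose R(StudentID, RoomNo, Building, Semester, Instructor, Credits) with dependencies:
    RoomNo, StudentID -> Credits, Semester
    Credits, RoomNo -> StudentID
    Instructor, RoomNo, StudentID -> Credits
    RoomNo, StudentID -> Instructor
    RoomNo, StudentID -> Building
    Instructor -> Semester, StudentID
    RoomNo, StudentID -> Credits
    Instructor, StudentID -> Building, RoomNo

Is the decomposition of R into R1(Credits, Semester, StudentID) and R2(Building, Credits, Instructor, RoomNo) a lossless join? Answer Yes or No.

The shared attributes are {Credits} and {Credits}⁺ = {Credits}.
Neither R1 nor R2 is contained in that closure, so the decomposition is lossy.

No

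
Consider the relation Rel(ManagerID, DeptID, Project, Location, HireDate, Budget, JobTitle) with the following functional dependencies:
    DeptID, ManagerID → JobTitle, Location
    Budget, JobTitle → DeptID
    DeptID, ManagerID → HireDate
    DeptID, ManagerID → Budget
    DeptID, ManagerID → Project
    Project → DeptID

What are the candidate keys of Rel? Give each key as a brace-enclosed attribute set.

{ManagerID} never appears on the right of any FD, so every key must include it.
{DeptID, ManagerID}⁺ = {Budget, DeptID, HireDate, JobTitle, Location, ManagerID, Project} — all of the relation — so {DeptID, ManagerID} is a candidate key.
{ManagerID, Project}⁺ = {Budget, DeptID, HireDate, JobTitle, Location, ManagerID, Project} — all of the relation — so {ManagerID, Project} is a candidate key.
{Budget, JobTitle, ManagerID}⁺ = {Budget, DeptID, HireDate, JobTitle, Location, ManagerID, Project} — all of the relation — so {Budget, JobTitle, ManagerID} is a candidate key.
These are minimal and exhaustive — every other superkey contains one of them.

{Budget, JobTitle, ManagerID}, {DeptID, ManagerID}, {ManagerID, Project}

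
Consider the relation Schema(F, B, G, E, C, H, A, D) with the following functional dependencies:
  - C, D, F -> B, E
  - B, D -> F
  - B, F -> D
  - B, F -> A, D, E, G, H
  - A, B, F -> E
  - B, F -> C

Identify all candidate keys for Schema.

{B, D}, {B, F}, {C, D, F}

{B, D}⁺ = {A, B, C, D, E, F, G, H}, which is every attribute, so {B, D} is a candidate key.
{B, F}⁺ = {A, B, C, D, E, F, G, H}, which is every attribute, so {B, F} is a candidate key.
{C, D, F}⁺ = {A, B, C, D, E, F, G, H}, which is every attribute, so {C, D, F} is a candidate key.
These are minimal and exhaustive — every other superkey contains one of them.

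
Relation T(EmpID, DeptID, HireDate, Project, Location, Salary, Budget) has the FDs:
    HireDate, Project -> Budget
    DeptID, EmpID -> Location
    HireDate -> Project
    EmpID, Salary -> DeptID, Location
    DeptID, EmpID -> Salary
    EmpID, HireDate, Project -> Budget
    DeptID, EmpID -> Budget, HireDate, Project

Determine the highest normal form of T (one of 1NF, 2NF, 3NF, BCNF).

2NF

Candidate keys: {DeptID, EmpID}, {EmpID, Salary}. Prime attributes: {DeptID, EmpID, Salary}.
For HireDate, Project -> Budget we have {HireDate, Project}⁺ = {Budget, HireDate, Project}; {HireDate, Project} is not a superkey, so BCNF fails.
HireDate, Project -> Budget determines the non-prime attribute {Budget} from a non-superkey — 3NF is violated.
No proper subset of a key has a non-prime attribute in its closure, so there is no partial dependency; 2NF holds.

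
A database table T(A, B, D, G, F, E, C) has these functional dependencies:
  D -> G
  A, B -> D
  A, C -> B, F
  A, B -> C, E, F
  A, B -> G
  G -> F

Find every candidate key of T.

{A, B}, {A, C}

Attributes never on any right-hand side: {A} — every candidate key must contain it.
Closure of {A, B} is {A, B, C, D, E, F, G}, the whole schema; {A, B} is a candidate key.
Closure of {A, C} is {A, B, C, D, E, F, G}, the whole schema; {A, C} is a candidate key.
No proper subset of any of these is a key, and no other minimal superkey exists.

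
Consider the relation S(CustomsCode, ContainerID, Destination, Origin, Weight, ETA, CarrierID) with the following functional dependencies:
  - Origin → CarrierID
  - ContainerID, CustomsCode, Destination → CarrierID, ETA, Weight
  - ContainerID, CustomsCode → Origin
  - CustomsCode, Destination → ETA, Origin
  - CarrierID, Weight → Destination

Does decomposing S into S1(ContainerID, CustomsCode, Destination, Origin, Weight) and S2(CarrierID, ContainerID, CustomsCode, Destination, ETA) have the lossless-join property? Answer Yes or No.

S1 ∩ S2 = {ContainerID, CustomsCode, Destination}; its closure under F is {CarrierID, ContainerID, CustomsCode, Destination, ETA, Origin, Weight}.
S1 is contained in that closure, so S1 ∩ S2 → S1 holds and the join is lossless.

Yes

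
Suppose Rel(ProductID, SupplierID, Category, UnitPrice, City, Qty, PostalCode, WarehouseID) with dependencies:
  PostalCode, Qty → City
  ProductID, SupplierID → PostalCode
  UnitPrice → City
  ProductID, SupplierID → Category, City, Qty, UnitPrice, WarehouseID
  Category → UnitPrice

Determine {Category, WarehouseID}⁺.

Start with {Category, WarehouseID}.
Category → UnitPrice applies; add {UnitPrice} → now {Category, UnitPrice, WarehouseID}.
UnitPrice → City applies; add {City} → now {Category, City, UnitPrice, WarehouseID}.
No further FD applies.

{Category, City, UnitPrice, WarehouseID}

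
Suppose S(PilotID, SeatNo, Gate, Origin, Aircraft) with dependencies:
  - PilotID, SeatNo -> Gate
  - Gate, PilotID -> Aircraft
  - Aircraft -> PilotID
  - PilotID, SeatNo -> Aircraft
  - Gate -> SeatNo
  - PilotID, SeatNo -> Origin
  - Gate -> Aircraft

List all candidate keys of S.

{Gate}⁺ = {Aircraft, Gate, Origin, PilotID, SeatNo} — all of the relation — so {Gate} is a candidate key.
{Aircraft, SeatNo}⁺ = {Aircraft, Gate, Origin, PilotID, SeatNo} — all of the relation — so {Aircraft, SeatNo} is a candidate key.
{PilotID, SeatNo}⁺ = {Aircraft, Gate, Origin, PilotID, SeatNo} — all of the relation — so {PilotID, SeatNo} is a candidate key.
These are minimal and exhaustive — every other superkey contains one of them.

{Aircraft, SeatNo}, {Gate}, {PilotID, SeatNo}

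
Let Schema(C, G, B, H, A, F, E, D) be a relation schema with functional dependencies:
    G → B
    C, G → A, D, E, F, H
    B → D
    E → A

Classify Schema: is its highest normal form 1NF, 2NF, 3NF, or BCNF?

Candidate key: {C, G}. Prime attributes: {C, G}.
For G → B we have {G}⁺ = {B, D, G}; {G} is not a superkey, so BCNF fails.
G → B has non-prime {B} on the right and a non-superkey on the left, so 3NF fails.
{G} is a proper subset of the key {C, G}, and {G}⁺ contains the non-prime attributes {B, D} — a partial dependency, so 2NF is violated.

1NF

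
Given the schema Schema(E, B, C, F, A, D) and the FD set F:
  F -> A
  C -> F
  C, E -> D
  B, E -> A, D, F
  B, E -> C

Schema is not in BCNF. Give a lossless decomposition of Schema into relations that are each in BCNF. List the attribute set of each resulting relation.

{A, F}; {B, C, E}; {C, D, E}; {C, F}

Candidate key of the original relation: {B, E}.
{A, B, C, D, E, F}: {F} determines {A, F} here but is not a superkey — split on F -> A, giving {A, F} and {B, C, D, E, F}.
{A, F}: every determinant is a superkey — BCNF.
{B, C, D, E, F}: {C} determines {C, F} here but is not a superkey — split on C -> F, giving {C, F} and {B, C, D, E}.
{C, F}: every determinant is a superkey — BCNF.
{B, C, D, E}: {C, E} determines {C, D, E} here but is not a superkey — split on C, E -> D, giving {C, D, E} and {B, C, E}.
{C, D, E}: every determinant is a superkey — BCNF.
{B, C, E}: every determinant is a superkey — BCNF.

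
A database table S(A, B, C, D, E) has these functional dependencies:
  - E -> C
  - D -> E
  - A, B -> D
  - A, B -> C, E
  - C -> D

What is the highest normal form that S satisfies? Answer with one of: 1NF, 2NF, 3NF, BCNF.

Candidate key: {A, B}. Prime attributes: {A, B}.
E -> C: {E}⁺ = {C, D, E}, which is not all of the attributes, so the left side is not a superkey — BCNF is violated.
Because {C} is non-prime and the left side of E -> C is not a superkey, the relation is not in 3NF.
Checking every proper subset of each key, none determines a non-prime attribute — 2NF is satisfied.

2NF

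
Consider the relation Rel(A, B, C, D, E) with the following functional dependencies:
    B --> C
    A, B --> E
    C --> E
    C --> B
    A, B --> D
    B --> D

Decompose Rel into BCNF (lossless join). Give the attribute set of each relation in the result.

{A, B}; {B, C, D, E}

Candidate keys of the original relation: {A, B}, {A, C}.
Within {A, B, C, D, E}: {B}⁺ ∩ {A, B, C, D, E} = {B, C, D, E}, not the whole set, so B --> C, D, E violates BCNF; decompose into {B, C, D, E} and {A, B}.
{B, C, D, E}: every determinant is a superkey — BCNF.
{A, B}: every determinant is a superkey — BCNF.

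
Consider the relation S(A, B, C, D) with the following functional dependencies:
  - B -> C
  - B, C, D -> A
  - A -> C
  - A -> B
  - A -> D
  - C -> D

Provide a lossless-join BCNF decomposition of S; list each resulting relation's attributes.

Candidate keys of the original relation: {A}, {B}.
In {A, B, C, D}, {C} is not a superkey ({C}⁺ restricted to this set is {C, D}), so split on C -> D into {C, D} and {A, B, C}.
{C, D} is in BCNF.
{A, B, C} is in BCNF.

{A, B, C}; {C, D}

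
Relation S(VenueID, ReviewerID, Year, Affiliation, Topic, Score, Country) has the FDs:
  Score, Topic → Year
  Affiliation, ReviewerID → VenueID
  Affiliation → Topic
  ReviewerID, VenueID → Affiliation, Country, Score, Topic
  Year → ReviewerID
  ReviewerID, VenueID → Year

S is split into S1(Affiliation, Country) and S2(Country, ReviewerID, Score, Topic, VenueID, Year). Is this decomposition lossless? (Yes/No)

No

S1 ∩ S2 = {Country}; its closure under F is {Country}.
S1 ⊄ {Country} and S2 ⊄ {Country}, so the split is lossy.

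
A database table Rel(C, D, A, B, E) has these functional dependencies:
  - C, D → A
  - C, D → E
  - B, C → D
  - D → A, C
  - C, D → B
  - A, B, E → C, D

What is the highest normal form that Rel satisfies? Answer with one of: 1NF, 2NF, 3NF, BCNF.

BCNF

Candidate keys: {A, B, E}, {B, C}, {D}. Prime attributes: {A, B, C, D, E}.
The left-hand side of every FD is a superkey, so BCNF is satisfied.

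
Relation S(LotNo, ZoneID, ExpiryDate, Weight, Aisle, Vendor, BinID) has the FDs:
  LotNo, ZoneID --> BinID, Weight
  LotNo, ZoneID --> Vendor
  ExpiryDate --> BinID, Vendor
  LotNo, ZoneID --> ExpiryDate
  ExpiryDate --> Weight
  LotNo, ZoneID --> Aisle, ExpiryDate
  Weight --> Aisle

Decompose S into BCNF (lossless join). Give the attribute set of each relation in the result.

Candidate key of the original relation: {LotNo, ZoneID}.
{Aisle, BinID, ExpiryDate, LotNo, Vendor, Weight, ZoneID}: {ExpiryDate} determines {Aisle, BinID, ExpiryDate, Vendor, Weight} here but is not a superkey — split on ExpiryDate --> Aisle, BinID, Vendor, Weight, giving {Aisle, BinID, ExpiryDate, Vendor, Weight} and {ExpiryDate, LotNo, ZoneID}.
{Aisle, BinID, ExpiryDate, Vendor, Weight}: {Weight} determines {Aisle, Weight} here but is not a superkey — split on Weight --> Aisle, giving {Aisle, Weight} and {BinID, ExpiryDate, Vendor, Weight}.
{Aisle, Weight}: every determinant is a superkey — BCNF.
{BinID, ExpiryDate, Vendor, Weight}: every determinant is a superkey — BCNF.
{ExpiryDate, LotNo, ZoneID}: every determinant is a superkey — BCNF.

{Aisle, Weight}; {BinID, ExpiryDate, Vendor, Weight}; {ExpiryDate, LotNo, ZoneID}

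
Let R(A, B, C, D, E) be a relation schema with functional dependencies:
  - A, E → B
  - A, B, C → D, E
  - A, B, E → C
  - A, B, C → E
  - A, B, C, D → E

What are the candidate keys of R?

{A, B, C}, {A, E}

No FD produces {A}, so it must be in every candidate key.
{A, E}⁺ = {A, B, C, D, E} — all of the relation — so {A, E} is a candidate key.
{A, B, C}⁺ = {A, B, C, D, E} — all of the relation — so {A, B, C} is a candidate key.
These are minimal and exhaustive — every other superkey contains one of them.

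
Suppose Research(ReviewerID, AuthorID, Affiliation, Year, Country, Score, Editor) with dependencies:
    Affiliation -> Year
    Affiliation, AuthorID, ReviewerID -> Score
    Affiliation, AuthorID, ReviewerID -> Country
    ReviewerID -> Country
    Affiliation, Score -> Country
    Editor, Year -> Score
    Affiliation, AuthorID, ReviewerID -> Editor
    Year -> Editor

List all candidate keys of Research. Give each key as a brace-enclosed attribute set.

Attributes never on any right-hand side: {Affiliation, AuthorID, ReviewerID} — every candidate key must contain all of them.
{Affiliation, AuthorID, ReviewerID}⁺ = {Affiliation, AuthorID, Country, Editor, ReviewerID, Score, Year} — all of the relation — so {Affiliation, AuthorID, ReviewerID} is a candidate key.
No smaller or unrelated set reaches every attribute, so there are no other keys.

{Affiliation, AuthorID, ReviewerID}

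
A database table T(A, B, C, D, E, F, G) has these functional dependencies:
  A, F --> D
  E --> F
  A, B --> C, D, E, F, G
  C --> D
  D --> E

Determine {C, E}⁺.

Start with {C, E}.
E --> F applies; add {F} → now {C, E, F}.
C --> D applies; add {D} → now {C, D, E, F}.
No further FD applies.

{C, D, E, F}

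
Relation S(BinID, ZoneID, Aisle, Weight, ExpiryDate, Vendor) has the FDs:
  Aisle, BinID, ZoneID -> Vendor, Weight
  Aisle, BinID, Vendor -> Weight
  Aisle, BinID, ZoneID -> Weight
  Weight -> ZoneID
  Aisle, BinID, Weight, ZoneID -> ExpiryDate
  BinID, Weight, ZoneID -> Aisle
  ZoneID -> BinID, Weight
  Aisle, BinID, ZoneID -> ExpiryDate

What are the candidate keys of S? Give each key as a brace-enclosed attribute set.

{Aisle, BinID, Vendor}, {Weight}, {ZoneID}

Closure of {Weight} is {Aisle, BinID, ExpiryDate, Vendor, Weight, ZoneID}, the whole schema; {Weight} is a candidate key.
Closure of {ZoneID} is {Aisle, BinID, ExpiryDate, Vendor, Weight, ZoneID}, the whole schema; {ZoneID} is a candidate key.
Closure of {Aisle, BinID, Vendor} is {Aisle, BinID, ExpiryDate, Vendor, Weight, ZoneID}, the whole schema; {Aisle, BinID, Vendor} is a candidate key.
No proper subset of any of these is a key, and no other minimal superkey exists.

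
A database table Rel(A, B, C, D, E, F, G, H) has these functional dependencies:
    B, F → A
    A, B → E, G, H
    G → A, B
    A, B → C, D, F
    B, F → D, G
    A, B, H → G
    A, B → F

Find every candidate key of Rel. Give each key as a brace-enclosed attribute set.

Closure of {G} is {A, B, C, D, E, F, G, H}, the whole schema; {G} is a candidate key.
Closure of {A, B} is {A, B, C, D, E, F, G, H}, the whole schema; {A, B} is a candidate key.
Closure of {B, F} is {A, B, C, D, E, F, G, H}, the whole schema; {B, F} is a candidate key.
Any other superkey properly contains one of these, so there are no further candidate keys.

{A, B}, {B, F}, {G}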